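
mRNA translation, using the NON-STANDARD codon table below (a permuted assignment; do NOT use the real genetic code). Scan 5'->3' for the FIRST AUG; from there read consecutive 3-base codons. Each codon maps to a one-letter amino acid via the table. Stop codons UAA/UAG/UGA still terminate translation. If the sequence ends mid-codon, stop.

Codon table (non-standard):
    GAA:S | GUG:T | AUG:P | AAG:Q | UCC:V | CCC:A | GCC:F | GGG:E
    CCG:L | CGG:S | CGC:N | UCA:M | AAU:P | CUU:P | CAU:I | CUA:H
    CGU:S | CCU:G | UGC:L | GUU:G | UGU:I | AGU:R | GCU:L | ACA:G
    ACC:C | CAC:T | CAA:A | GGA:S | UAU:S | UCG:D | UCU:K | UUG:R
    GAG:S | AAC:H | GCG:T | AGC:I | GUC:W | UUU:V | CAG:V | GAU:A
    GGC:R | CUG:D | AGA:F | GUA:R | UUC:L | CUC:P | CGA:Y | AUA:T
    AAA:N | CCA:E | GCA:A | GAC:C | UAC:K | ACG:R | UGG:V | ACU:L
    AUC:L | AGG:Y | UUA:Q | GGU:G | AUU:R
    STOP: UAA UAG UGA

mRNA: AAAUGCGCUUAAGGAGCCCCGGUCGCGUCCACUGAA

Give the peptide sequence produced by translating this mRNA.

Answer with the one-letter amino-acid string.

start AUG at pos 2
pos 2: AUG -> P; peptide=P
pos 5: CGC -> N; peptide=PN
pos 8: UUA -> Q; peptide=PNQ
pos 11: AGG -> Y; peptide=PNQY
pos 14: AGC -> I; peptide=PNQYI
pos 17: CCC -> A; peptide=PNQYIA
pos 20: GGU -> G; peptide=PNQYIAG
pos 23: CGC -> N; peptide=PNQYIAGN
pos 26: GUC -> W; peptide=PNQYIAGNW
pos 29: CAC -> T; peptide=PNQYIAGNWT
pos 32: UGA -> STOP

Answer: PNQYIAGNWT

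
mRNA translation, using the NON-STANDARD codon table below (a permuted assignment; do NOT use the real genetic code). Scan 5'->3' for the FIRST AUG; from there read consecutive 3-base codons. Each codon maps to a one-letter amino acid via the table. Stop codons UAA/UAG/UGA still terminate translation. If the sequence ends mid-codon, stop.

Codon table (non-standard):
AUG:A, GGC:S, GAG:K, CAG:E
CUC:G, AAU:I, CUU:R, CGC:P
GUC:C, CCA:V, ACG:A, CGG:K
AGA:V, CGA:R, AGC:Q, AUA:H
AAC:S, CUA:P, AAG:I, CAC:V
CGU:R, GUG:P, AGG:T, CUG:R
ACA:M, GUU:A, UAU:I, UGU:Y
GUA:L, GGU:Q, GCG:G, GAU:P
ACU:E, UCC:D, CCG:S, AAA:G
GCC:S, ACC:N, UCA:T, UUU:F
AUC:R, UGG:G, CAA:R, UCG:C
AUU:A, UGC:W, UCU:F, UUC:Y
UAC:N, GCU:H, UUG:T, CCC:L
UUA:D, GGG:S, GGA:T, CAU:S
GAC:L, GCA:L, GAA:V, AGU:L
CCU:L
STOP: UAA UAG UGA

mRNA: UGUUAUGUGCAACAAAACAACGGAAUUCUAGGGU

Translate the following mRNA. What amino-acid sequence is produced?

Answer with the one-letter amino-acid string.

start AUG at pos 4
pos 4: AUG -> A; peptide=A
pos 7: UGC -> W; peptide=AW
pos 10: AAC -> S; peptide=AWS
pos 13: AAA -> G; peptide=AWSG
pos 16: ACA -> M; peptide=AWSGM
pos 19: ACG -> A; peptide=AWSGMA
pos 22: GAA -> V; peptide=AWSGMAV
pos 25: UUC -> Y; peptide=AWSGMAVY
pos 28: UAG -> STOP

Answer: AWSGMAVY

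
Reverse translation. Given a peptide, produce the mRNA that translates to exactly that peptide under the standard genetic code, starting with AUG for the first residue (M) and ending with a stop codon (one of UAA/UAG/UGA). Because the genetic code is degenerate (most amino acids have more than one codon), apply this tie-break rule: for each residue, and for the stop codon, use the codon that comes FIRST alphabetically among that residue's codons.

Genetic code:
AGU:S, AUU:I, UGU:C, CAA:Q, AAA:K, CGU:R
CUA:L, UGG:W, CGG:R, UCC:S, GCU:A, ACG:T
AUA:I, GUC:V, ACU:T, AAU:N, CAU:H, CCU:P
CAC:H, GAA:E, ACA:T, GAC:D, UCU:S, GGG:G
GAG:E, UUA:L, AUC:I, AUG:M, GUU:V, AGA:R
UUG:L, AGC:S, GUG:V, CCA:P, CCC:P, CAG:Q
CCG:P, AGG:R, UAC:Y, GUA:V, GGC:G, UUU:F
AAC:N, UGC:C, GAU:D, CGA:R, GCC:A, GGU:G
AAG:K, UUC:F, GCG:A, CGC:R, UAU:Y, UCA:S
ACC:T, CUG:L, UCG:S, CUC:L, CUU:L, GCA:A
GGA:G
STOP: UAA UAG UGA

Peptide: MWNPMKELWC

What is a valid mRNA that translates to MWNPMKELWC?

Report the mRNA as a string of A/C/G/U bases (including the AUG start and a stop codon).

Answer: mRNA: AUGUGGAACCCAAUGAAAGAACUAUGGUGCUAA

Derivation:
residue 1: M -> AUG (start codon)
residue 2: W -> UGG (only codon)
residue 3: N codons sorted = AAC,AAU -> pick first = AAC
residue 4: P codons sorted = CCA,CCC,CCG,CCU -> pick first = CCA
residue 5: M -> AUG (only codon)
residue 6: K codons sorted = AAA,AAG -> pick first = AAA
residue 7: E codons sorted = GAA,GAG -> pick first = GAA
residue 8: L codons sorted = CUA,CUC,CUG,CUU,UUA,UUG -> pick first = CUA
residue 9: W -> UGG (only codon)
residue 10: C codons sorted = UGC,UGU -> pick first = UGC
terminator: stop codons sorted = UAA,UAG,UGA -> pick first = UAA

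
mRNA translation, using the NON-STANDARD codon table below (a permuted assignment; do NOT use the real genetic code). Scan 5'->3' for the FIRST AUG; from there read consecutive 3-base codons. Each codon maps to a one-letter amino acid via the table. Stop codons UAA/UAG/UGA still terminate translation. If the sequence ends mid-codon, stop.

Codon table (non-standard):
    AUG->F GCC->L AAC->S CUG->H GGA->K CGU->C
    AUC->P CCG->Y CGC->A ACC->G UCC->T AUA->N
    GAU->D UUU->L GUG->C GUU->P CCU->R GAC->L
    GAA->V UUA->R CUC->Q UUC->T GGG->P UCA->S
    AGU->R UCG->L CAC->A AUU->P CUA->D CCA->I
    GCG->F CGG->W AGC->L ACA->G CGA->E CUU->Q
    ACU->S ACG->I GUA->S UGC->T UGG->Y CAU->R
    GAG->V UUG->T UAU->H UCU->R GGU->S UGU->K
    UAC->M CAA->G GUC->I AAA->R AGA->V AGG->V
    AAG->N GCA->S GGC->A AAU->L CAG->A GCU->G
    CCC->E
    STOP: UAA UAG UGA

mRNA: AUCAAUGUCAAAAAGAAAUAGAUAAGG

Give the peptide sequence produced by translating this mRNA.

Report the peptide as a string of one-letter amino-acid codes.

Answer: FSRVLV

Derivation:
start AUG at pos 4
pos 4: AUG -> F; peptide=F
pos 7: UCA -> S; peptide=FS
pos 10: AAA -> R; peptide=FSR
pos 13: AGA -> V; peptide=FSRV
pos 16: AAU -> L; peptide=FSRVL
pos 19: AGA -> V; peptide=FSRVLV
pos 22: UAA -> STOP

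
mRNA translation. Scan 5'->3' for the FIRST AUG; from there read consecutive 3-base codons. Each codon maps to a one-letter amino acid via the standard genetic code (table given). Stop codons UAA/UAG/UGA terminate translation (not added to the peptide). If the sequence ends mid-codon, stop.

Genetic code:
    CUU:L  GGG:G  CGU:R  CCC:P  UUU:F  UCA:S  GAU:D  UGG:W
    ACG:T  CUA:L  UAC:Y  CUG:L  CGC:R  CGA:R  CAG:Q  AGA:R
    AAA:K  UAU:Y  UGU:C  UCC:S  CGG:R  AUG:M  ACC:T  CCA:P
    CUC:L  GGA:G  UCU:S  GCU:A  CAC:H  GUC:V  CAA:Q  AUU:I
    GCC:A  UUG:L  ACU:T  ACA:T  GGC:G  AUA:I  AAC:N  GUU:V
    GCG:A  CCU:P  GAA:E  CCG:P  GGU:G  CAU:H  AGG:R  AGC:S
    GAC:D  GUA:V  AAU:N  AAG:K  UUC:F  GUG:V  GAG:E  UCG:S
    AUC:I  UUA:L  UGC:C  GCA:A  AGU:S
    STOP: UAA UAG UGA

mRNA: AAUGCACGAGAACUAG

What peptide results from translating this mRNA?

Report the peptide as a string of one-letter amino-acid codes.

Answer: MHEN

Derivation:
start AUG at pos 1
pos 1: AUG -> M; peptide=M
pos 4: CAC -> H; peptide=MH
pos 7: GAG -> E; peptide=MHE
pos 10: AAC -> N; peptide=MHEN
pos 13: UAG -> STOP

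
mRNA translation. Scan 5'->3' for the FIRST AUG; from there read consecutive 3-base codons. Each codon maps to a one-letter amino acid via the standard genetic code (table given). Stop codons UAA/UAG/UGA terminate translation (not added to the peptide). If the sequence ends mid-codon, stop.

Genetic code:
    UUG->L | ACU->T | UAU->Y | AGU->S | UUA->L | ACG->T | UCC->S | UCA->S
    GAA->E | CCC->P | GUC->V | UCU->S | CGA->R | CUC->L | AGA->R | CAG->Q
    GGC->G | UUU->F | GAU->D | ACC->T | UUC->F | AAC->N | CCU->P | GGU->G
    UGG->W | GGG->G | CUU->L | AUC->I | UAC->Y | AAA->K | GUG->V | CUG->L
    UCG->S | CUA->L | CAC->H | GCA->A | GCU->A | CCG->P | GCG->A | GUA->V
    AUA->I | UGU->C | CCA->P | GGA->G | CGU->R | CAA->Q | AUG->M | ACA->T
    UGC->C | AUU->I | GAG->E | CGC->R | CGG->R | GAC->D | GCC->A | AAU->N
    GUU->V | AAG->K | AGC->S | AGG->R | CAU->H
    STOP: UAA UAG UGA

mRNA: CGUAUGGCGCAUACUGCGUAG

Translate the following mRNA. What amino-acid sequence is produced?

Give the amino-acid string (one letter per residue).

Answer: MAHTA

Derivation:
start AUG at pos 3
pos 3: AUG -> M; peptide=M
pos 6: GCG -> A; peptide=MA
pos 9: CAU -> H; peptide=MAH
pos 12: ACU -> T; peptide=MAHT
pos 15: GCG -> A; peptide=MAHTA
pos 18: UAG -> STOP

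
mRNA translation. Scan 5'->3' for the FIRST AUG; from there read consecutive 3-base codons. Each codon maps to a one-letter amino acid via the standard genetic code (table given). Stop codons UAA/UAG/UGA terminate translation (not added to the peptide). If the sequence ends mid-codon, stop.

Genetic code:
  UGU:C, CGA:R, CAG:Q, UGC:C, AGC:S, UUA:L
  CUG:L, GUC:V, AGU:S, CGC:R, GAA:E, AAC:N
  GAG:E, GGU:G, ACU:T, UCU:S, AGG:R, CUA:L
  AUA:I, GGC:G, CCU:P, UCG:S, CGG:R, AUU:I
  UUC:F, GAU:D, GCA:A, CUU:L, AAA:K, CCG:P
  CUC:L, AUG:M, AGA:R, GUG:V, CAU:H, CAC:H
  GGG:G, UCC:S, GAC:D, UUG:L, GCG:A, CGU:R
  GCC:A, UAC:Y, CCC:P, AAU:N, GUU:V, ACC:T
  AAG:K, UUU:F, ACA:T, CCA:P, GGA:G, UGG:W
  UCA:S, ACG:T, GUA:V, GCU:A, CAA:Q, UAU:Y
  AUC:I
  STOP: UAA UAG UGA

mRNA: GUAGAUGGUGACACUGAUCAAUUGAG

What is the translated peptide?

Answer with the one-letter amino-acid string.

Answer: MVTLIN

Derivation:
start AUG at pos 4
pos 4: AUG -> M; peptide=M
pos 7: GUG -> V; peptide=MV
pos 10: ACA -> T; peptide=MVT
pos 13: CUG -> L; peptide=MVTL
pos 16: AUC -> I; peptide=MVTLI
pos 19: AAU -> N; peptide=MVTLIN
pos 22: UGA -> STOP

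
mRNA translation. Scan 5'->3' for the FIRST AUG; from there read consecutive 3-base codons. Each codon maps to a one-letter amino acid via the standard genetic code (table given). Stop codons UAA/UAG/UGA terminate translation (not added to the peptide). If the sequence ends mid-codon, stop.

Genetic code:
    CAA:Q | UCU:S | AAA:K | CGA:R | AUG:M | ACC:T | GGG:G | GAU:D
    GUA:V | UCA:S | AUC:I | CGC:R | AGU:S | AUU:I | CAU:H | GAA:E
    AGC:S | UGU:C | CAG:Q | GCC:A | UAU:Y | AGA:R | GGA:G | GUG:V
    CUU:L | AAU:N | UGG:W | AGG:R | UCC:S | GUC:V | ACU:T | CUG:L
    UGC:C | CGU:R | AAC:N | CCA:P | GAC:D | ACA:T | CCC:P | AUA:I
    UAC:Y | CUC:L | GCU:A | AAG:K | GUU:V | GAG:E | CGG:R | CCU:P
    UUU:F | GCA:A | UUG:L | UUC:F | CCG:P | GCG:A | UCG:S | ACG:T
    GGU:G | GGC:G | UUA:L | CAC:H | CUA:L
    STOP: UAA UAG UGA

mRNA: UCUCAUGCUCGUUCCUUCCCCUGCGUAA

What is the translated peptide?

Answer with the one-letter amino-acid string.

Answer: MLVPSPA

Derivation:
start AUG at pos 4
pos 4: AUG -> M; peptide=M
pos 7: CUC -> L; peptide=ML
pos 10: GUU -> V; peptide=MLV
pos 13: CCU -> P; peptide=MLVP
pos 16: UCC -> S; peptide=MLVPS
pos 19: CCU -> P; peptide=MLVPSP
pos 22: GCG -> A; peptide=MLVPSPA
pos 25: UAA -> STOP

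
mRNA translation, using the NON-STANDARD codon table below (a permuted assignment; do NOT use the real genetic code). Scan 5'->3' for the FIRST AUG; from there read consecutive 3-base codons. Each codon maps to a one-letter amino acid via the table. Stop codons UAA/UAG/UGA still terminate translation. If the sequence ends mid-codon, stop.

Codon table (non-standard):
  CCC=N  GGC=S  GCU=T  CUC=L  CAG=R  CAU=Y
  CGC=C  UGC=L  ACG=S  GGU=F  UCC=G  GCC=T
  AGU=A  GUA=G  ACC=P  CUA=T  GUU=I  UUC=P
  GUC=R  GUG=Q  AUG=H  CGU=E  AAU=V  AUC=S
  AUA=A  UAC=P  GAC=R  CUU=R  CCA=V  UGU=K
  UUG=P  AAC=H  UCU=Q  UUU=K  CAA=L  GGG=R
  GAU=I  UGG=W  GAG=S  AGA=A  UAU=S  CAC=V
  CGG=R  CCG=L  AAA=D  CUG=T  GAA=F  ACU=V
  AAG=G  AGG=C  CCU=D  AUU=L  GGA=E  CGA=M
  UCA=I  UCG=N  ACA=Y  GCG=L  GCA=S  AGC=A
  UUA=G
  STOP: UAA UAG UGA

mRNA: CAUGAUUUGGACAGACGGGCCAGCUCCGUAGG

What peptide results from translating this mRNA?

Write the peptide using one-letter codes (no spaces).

Answer: HLWYRRVTL

Derivation:
start AUG at pos 1
pos 1: AUG -> H; peptide=H
pos 4: AUU -> L; peptide=HL
pos 7: UGG -> W; peptide=HLW
pos 10: ACA -> Y; peptide=HLWY
pos 13: GAC -> R; peptide=HLWYR
pos 16: GGG -> R; peptide=HLWYRR
pos 19: CCA -> V; peptide=HLWYRRV
pos 22: GCU -> T; peptide=HLWYRRVT
pos 25: CCG -> L; peptide=HLWYRRVTL
pos 28: UAG -> STOP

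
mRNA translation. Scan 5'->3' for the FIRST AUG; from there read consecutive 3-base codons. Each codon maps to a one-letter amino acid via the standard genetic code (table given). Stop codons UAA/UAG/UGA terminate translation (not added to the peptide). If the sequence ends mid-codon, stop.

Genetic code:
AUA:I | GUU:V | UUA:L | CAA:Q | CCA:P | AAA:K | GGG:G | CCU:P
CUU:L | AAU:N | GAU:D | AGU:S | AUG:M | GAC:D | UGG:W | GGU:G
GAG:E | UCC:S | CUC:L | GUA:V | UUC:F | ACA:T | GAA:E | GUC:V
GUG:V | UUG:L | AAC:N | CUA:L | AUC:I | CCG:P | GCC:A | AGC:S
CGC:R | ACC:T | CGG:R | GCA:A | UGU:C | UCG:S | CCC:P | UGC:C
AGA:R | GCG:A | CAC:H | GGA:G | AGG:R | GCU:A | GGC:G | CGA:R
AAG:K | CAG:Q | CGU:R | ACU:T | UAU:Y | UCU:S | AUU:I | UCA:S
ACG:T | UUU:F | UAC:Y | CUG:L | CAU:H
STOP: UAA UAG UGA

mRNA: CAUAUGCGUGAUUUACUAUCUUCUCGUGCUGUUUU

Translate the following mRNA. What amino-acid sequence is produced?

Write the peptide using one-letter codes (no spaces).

Answer: MRDLLSSRAV

Derivation:
start AUG at pos 3
pos 3: AUG -> M; peptide=M
pos 6: CGU -> R; peptide=MR
pos 9: GAU -> D; peptide=MRD
pos 12: UUA -> L; peptide=MRDL
pos 15: CUA -> L; peptide=MRDLL
pos 18: UCU -> S; peptide=MRDLLS
pos 21: UCU -> S; peptide=MRDLLSS
pos 24: CGU -> R; peptide=MRDLLSSR
pos 27: GCU -> A; peptide=MRDLLSSRA
pos 30: GUU -> V; peptide=MRDLLSSRAV
pos 33: only 2 nt remain (<3), stop (end of mRNA)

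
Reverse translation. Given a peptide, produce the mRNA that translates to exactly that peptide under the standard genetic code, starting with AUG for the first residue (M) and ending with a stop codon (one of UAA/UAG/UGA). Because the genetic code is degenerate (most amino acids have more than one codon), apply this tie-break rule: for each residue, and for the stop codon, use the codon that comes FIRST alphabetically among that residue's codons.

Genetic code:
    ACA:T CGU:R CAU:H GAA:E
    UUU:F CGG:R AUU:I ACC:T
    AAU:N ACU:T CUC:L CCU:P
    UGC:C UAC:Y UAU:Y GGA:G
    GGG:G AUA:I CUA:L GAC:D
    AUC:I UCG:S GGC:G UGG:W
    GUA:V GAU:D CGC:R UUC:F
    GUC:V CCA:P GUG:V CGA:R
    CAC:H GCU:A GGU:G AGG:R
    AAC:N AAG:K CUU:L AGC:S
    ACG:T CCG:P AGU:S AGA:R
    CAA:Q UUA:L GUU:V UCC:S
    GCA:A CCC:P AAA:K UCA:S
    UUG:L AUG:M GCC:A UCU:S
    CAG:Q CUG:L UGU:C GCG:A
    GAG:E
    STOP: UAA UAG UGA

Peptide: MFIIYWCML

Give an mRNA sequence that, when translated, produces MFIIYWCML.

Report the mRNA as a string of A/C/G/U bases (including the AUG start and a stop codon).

residue 1: M -> AUG (start codon)
residue 2: F codons sorted = UUC,UUU -> pick first = UUC
residue 3: I codons sorted = AUA,AUC,AUU -> pick first = AUA
residue 4: I codons sorted = AUA,AUC,AUU -> pick first = AUA
residue 5: Y codons sorted = UAC,UAU -> pick first = UAC
residue 6: W -> UGG (only codon)
residue 7: C codons sorted = UGC,UGU -> pick first = UGC
residue 8: M -> AUG (only codon)
residue 9: L codons sorted = CUA,CUC,CUG,CUU,UUA,UUG -> pick first = CUA
terminator: stop codons sorted = UAA,UAG,UGA -> pick first = UAA

Answer: mRNA: AUGUUCAUAAUAUACUGGUGCAUGCUAUAA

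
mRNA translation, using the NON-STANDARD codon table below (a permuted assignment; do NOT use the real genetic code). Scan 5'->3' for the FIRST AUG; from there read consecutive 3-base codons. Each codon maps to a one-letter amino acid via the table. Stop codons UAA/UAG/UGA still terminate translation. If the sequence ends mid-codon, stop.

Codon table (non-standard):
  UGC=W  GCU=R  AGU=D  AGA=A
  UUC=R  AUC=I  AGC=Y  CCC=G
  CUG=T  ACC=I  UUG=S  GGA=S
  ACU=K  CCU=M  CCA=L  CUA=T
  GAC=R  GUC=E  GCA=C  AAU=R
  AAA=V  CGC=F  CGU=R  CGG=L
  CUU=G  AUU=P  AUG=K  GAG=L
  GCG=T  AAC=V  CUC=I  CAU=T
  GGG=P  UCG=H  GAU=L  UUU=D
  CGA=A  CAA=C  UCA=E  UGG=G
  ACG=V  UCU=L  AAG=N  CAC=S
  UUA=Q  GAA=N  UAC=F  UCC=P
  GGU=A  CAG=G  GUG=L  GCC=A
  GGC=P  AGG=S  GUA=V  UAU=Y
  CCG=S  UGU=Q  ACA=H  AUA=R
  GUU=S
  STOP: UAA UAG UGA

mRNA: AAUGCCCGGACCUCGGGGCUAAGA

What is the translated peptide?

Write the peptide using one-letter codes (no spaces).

Answer: KGSMLP

Derivation:
start AUG at pos 1
pos 1: AUG -> K; peptide=K
pos 4: CCC -> G; peptide=KG
pos 7: GGA -> S; peptide=KGS
pos 10: CCU -> M; peptide=KGSM
pos 13: CGG -> L; peptide=KGSML
pos 16: GGC -> P; peptide=KGSMLP
pos 19: UAA -> STOP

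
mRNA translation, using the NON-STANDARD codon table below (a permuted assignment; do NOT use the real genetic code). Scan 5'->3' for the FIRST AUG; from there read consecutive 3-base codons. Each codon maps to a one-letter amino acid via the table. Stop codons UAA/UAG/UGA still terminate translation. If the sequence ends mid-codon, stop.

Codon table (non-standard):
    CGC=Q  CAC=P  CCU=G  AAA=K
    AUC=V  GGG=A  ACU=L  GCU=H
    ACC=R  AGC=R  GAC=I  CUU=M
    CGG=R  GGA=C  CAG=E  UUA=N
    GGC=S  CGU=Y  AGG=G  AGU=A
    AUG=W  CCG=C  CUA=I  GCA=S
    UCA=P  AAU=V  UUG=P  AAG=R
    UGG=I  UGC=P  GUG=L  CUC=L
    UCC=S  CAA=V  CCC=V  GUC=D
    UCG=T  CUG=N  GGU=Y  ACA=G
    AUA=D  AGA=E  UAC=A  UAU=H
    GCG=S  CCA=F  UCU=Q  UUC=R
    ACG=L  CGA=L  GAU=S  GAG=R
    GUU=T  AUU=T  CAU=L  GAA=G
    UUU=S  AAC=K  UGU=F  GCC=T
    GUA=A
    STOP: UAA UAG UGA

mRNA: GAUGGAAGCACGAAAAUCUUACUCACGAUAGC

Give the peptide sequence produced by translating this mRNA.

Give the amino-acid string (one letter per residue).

start AUG at pos 1
pos 1: AUG -> W; peptide=W
pos 4: GAA -> G; peptide=WG
pos 7: GCA -> S; peptide=WGS
pos 10: CGA -> L; peptide=WGSL
pos 13: AAA -> K; peptide=WGSLK
pos 16: UCU -> Q; peptide=WGSLKQ
pos 19: UAC -> A; peptide=WGSLKQA
pos 22: UCA -> P; peptide=WGSLKQAP
pos 25: CGA -> L; peptide=WGSLKQAPL
pos 28: UAG -> STOP

Answer: WGSLKQAPL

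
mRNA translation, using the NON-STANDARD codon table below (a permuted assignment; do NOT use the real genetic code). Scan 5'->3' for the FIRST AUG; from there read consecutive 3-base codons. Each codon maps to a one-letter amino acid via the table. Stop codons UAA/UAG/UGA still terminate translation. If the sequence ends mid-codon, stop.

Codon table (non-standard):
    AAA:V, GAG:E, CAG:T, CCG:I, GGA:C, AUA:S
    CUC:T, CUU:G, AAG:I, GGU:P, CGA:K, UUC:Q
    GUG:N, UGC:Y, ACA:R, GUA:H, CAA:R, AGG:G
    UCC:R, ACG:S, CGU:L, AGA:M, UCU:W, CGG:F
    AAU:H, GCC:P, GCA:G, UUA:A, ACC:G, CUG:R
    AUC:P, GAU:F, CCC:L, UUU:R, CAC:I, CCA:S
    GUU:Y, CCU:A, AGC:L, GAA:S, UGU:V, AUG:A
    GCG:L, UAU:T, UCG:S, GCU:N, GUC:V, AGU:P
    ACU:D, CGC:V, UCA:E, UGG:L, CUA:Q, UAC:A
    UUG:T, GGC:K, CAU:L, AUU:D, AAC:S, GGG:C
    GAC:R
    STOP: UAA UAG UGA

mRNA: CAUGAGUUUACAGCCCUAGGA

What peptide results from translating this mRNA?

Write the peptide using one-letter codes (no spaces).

start AUG at pos 1
pos 1: AUG -> A; peptide=A
pos 4: AGU -> P; peptide=AP
pos 7: UUA -> A; peptide=APA
pos 10: CAG -> T; peptide=APAT
pos 13: CCC -> L; peptide=APATL
pos 16: UAG -> STOP

Answer: APATL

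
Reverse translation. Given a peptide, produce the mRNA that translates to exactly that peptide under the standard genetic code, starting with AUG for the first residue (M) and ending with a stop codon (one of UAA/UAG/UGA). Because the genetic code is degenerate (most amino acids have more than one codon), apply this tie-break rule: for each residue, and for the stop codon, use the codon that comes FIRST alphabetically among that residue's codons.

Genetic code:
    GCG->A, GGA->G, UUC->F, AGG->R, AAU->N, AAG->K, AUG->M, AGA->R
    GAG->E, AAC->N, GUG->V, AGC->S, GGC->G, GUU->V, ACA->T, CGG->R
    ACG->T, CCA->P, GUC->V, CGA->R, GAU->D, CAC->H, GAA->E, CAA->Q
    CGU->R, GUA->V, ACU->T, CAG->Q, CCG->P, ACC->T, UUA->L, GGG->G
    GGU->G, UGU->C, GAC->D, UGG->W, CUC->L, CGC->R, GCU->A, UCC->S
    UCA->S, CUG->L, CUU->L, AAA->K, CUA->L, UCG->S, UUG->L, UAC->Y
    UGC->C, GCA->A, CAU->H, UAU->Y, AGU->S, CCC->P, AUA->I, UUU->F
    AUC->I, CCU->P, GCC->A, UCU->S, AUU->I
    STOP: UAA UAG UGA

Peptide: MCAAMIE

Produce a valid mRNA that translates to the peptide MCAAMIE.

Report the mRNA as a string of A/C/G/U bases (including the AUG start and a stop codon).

Answer: mRNA: AUGUGCGCAGCAAUGAUAGAAUAA

Derivation:
residue 1: M -> AUG (start codon)
residue 2: C codons sorted = UGC,UGU -> pick first = UGC
residue 3: A codons sorted = GCA,GCC,GCG,GCU -> pick first = GCA
residue 4: A codons sorted = GCA,GCC,GCG,GCU -> pick first = GCA
residue 5: M -> AUG (only codon)
residue 6: I codons sorted = AUA,AUC,AUU -> pick first = AUA
residue 7: E codons sorted = GAA,GAG -> pick first = GAA
terminator: stop codons sorted = UAA,UAG,UGA -> pick first = UAA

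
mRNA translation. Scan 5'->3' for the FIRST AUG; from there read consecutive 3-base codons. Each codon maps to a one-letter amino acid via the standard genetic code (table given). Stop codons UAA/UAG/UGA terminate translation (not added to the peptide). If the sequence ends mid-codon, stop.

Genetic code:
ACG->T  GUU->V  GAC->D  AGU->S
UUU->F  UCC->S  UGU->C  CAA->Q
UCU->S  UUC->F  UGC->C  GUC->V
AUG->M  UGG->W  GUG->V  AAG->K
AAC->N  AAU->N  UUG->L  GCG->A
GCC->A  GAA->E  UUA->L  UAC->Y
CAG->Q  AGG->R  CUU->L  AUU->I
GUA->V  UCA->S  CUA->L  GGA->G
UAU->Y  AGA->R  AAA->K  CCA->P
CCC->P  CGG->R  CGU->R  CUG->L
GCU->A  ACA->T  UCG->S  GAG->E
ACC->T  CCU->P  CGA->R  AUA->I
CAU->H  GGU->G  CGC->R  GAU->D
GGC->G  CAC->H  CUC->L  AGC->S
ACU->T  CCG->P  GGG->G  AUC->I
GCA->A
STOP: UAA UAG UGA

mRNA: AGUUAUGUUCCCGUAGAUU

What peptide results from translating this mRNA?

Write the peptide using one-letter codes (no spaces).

Answer: MFP

Derivation:
start AUG at pos 4
pos 4: AUG -> M; peptide=M
pos 7: UUC -> F; peptide=MF
pos 10: CCG -> P; peptide=MFP
pos 13: UAG -> STOP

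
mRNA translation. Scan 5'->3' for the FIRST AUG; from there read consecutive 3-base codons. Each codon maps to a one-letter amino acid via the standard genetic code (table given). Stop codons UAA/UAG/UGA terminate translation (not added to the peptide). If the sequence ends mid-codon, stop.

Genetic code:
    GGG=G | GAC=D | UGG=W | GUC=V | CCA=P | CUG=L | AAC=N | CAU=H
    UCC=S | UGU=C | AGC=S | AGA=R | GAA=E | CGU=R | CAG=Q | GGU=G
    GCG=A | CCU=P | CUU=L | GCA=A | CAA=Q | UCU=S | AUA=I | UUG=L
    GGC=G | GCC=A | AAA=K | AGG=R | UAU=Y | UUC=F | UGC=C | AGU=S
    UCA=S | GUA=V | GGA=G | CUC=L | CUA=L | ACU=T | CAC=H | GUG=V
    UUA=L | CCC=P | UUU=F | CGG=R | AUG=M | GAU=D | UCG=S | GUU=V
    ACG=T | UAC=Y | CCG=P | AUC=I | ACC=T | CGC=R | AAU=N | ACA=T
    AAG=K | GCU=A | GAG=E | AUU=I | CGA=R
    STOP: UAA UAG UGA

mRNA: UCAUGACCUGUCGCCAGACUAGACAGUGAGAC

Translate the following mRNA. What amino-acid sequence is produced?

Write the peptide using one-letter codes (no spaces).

start AUG at pos 2
pos 2: AUG -> M; peptide=M
pos 5: ACC -> T; peptide=MT
pos 8: UGU -> C; peptide=MTC
pos 11: CGC -> R; peptide=MTCR
pos 14: CAG -> Q; peptide=MTCRQ
pos 17: ACU -> T; peptide=MTCRQT
pos 20: AGA -> R; peptide=MTCRQTR
pos 23: CAG -> Q; peptide=MTCRQTRQ
pos 26: UGA -> STOP

Answer: MTCRQTRQ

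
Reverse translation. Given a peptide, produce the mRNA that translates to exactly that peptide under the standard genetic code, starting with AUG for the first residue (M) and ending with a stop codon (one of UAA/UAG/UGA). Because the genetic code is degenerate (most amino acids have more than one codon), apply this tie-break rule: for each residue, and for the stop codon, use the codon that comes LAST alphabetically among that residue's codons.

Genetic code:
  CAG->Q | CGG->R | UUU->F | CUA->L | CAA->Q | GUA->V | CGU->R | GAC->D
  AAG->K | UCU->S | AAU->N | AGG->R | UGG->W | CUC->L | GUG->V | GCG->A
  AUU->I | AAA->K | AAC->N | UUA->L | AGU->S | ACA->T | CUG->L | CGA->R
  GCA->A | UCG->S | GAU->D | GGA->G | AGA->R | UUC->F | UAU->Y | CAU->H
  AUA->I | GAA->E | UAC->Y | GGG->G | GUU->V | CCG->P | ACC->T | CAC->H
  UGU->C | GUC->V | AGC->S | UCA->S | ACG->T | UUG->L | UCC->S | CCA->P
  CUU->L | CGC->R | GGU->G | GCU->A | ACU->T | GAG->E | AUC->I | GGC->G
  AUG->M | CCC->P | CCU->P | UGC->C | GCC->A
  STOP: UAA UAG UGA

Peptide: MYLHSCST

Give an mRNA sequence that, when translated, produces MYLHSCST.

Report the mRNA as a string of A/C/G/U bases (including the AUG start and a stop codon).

Answer: mRNA: AUGUAUUUGCAUUCUUGUUCUACUUGA

Derivation:
residue 1: M -> AUG (start codon)
residue 2: Y codons sorted = UAC,UAU -> pick last = UAU
residue 3: L codons sorted = CUA,CUC,CUG,CUU,UUA,UUG -> pick last = UUG
residue 4: H codons sorted = CAC,CAU -> pick last = CAU
residue 5: S codons sorted = AGC,AGU,UCA,UCC,UCG,UCU -> pick last = UCU
residue 6: C codons sorted = UGC,UGU -> pick last = UGU
residue 7: S codons sorted = AGC,AGU,UCA,UCC,UCG,UCU -> pick last = UCU
residue 8: T codons sorted = ACA,ACC,ACG,ACU -> pick last = ACU
terminator: stop codons sorted = UAA,UAG,UGA -> pick last = UGA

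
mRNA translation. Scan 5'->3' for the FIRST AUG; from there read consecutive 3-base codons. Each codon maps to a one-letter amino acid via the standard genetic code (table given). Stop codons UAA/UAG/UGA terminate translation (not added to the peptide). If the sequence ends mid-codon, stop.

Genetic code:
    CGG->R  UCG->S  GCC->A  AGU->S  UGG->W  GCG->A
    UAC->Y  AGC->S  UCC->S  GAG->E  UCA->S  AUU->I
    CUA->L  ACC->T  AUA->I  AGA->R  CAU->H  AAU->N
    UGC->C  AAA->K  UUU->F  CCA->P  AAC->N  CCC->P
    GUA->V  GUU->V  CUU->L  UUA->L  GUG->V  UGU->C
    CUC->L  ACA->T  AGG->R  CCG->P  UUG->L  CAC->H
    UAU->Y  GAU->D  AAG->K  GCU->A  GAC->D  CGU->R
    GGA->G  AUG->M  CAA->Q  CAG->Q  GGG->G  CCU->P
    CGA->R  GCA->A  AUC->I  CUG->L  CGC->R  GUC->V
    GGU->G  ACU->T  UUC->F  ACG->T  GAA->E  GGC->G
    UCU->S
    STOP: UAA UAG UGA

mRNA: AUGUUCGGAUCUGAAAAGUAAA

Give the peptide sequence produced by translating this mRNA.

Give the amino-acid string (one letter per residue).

start AUG at pos 0
pos 0: AUG -> M; peptide=M
pos 3: UUC -> F; peptide=MF
pos 6: GGA -> G; peptide=MFG
pos 9: UCU -> S; peptide=MFGS
pos 12: GAA -> E; peptide=MFGSE
pos 15: AAG -> K; peptide=MFGSEK
pos 18: UAA -> STOP

Answer: MFGSEK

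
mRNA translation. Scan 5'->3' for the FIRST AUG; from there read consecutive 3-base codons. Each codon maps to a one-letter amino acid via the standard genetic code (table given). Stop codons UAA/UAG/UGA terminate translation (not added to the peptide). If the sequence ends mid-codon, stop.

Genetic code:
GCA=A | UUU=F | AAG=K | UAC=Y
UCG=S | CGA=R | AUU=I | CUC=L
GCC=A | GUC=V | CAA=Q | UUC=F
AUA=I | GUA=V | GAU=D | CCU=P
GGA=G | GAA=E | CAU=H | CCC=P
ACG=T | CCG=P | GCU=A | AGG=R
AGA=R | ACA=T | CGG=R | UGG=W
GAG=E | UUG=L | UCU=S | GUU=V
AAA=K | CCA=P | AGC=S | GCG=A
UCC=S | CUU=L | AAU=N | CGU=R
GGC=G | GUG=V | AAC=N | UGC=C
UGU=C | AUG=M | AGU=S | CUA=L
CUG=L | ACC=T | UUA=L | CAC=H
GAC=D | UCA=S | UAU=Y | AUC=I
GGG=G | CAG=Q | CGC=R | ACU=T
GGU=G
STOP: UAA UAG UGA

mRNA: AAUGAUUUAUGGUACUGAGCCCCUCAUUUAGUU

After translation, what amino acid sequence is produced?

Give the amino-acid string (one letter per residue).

Answer: MIYGTEPLI

Derivation:
start AUG at pos 1
pos 1: AUG -> M; peptide=M
pos 4: AUU -> I; peptide=MI
pos 7: UAU -> Y; peptide=MIY
pos 10: GGU -> G; peptide=MIYG
pos 13: ACU -> T; peptide=MIYGT
pos 16: GAG -> E; peptide=MIYGTE
pos 19: CCC -> P; peptide=MIYGTEP
pos 22: CUC -> L; peptide=MIYGTEPL
pos 25: AUU -> I; peptide=MIYGTEPLI
pos 28: UAG -> STOP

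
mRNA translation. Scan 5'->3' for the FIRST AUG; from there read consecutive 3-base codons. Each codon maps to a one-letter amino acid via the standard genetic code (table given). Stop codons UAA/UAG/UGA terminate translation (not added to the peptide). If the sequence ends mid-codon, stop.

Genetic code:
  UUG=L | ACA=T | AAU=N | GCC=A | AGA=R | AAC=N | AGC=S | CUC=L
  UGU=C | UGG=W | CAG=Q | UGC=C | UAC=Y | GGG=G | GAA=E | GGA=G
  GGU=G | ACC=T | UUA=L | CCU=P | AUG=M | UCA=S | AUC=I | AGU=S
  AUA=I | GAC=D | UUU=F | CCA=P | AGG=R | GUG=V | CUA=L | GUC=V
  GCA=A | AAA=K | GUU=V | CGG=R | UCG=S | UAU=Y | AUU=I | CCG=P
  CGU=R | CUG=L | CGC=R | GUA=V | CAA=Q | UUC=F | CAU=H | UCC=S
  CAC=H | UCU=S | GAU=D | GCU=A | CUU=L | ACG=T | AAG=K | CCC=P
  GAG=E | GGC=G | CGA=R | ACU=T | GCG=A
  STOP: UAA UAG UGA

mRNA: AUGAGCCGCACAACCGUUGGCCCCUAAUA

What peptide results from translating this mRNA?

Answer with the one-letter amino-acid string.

start AUG at pos 0
pos 0: AUG -> M; peptide=M
pos 3: AGC -> S; peptide=MS
pos 6: CGC -> R; peptide=MSR
pos 9: ACA -> T; peptide=MSRT
pos 12: ACC -> T; peptide=MSRTT
pos 15: GUU -> V; peptide=MSRTTV
pos 18: GGC -> G; peptide=MSRTTVG
pos 21: CCC -> P; peptide=MSRTTVGP
pos 24: UAA -> STOP

Answer: MSRTTVGP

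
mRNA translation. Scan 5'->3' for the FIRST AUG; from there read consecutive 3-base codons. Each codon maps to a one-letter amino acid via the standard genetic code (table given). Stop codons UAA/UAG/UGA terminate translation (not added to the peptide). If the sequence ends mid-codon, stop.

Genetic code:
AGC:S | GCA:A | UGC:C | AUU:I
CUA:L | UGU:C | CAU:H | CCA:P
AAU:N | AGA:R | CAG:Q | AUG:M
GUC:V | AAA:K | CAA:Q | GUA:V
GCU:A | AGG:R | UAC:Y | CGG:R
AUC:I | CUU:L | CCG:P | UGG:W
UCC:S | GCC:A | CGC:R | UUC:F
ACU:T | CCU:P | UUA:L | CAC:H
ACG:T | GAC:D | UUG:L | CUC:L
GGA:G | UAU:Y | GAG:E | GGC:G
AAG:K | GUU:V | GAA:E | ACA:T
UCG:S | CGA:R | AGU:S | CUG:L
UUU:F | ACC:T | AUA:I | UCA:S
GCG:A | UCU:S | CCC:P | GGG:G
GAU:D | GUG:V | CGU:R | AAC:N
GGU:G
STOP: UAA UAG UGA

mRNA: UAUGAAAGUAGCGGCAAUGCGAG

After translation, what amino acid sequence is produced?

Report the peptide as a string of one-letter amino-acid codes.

Answer: MKVAAMR

Derivation:
start AUG at pos 1
pos 1: AUG -> M; peptide=M
pos 4: AAA -> K; peptide=MK
pos 7: GUA -> V; peptide=MKV
pos 10: GCG -> A; peptide=MKVA
pos 13: GCA -> A; peptide=MKVAA
pos 16: AUG -> M; peptide=MKVAAM
pos 19: CGA -> R; peptide=MKVAAMR
pos 22: only 1 nt remain (<3), stop (end of mRNA)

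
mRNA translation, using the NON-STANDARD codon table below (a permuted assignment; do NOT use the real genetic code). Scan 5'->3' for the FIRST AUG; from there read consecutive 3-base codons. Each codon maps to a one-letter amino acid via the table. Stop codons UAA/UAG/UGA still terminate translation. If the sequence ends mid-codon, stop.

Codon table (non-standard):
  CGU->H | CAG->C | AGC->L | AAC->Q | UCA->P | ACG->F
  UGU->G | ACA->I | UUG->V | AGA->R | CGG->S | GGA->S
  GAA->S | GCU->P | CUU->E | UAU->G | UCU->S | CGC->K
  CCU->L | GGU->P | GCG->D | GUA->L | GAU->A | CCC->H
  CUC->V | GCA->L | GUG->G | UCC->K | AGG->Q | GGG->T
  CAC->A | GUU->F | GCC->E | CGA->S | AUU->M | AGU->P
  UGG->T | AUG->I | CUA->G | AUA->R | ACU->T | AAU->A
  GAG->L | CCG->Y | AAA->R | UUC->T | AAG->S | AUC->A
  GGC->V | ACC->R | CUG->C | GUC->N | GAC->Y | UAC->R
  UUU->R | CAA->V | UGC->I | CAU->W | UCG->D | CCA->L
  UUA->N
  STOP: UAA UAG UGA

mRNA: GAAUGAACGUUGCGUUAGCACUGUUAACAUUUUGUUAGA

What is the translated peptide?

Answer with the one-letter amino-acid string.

Answer: IQFDNLCNIRG

Derivation:
start AUG at pos 2
pos 2: AUG -> I; peptide=I
pos 5: AAC -> Q; peptide=IQ
pos 8: GUU -> F; peptide=IQF
pos 11: GCG -> D; peptide=IQFD
pos 14: UUA -> N; peptide=IQFDN
pos 17: GCA -> L; peptide=IQFDNL
pos 20: CUG -> C; peptide=IQFDNLC
pos 23: UUA -> N; peptide=IQFDNLCN
pos 26: ACA -> I; peptide=IQFDNLCNI
pos 29: UUU -> R; peptide=IQFDNLCNIR
pos 32: UGU -> G; peptide=IQFDNLCNIRG
pos 35: UAG -> STOP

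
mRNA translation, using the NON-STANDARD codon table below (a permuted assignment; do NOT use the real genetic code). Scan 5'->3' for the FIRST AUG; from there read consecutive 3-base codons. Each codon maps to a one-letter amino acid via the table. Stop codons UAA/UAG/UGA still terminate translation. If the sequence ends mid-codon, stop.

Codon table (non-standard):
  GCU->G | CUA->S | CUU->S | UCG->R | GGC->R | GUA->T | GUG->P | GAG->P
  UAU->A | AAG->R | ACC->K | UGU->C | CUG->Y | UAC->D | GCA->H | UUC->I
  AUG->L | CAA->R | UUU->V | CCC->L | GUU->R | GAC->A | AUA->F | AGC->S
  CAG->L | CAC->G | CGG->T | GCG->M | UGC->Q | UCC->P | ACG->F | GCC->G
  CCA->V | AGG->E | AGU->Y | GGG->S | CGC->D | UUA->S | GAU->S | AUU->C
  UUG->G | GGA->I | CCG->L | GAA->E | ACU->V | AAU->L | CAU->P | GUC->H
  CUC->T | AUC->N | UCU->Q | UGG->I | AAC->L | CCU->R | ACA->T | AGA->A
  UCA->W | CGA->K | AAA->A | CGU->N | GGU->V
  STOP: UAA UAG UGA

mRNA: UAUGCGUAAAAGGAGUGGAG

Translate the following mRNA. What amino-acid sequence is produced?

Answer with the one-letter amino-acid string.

start AUG at pos 1
pos 1: AUG -> L; peptide=L
pos 4: CGU -> N; peptide=LN
pos 7: AAA -> A; peptide=LNA
pos 10: AGG -> E; peptide=LNAE
pos 13: AGU -> Y; peptide=LNAEY
pos 16: GGA -> I; peptide=LNAEYI
pos 19: only 1 nt remain (<3), stop (end of mRNA)

Answer: LNAEYI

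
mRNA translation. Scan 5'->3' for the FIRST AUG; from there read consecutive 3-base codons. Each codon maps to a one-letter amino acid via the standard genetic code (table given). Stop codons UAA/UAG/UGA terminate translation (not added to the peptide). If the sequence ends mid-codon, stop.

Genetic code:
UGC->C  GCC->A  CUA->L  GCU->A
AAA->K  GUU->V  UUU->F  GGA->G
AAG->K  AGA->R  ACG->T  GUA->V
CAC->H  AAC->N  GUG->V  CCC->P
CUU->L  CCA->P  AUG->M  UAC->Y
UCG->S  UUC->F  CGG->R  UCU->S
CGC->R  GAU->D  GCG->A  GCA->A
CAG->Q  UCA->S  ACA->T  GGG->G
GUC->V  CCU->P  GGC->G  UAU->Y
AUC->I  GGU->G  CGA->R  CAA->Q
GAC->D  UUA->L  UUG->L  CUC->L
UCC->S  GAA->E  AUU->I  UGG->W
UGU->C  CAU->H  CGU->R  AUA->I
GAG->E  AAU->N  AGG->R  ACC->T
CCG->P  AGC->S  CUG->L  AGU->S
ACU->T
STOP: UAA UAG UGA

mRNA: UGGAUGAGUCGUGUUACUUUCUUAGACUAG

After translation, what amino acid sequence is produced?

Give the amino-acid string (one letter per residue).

start AUG at pos 3
pos 3: AUG -> M; peptide=M
pos 6: AGU -> S; peptide=MS
pos 9: CGU -> R; peptide=MSR
pos 12: GUU -> V; peptide=MSRV
pos 15: ACU -> T; peptide=MSRVT
pos 18: UUC -> F; peptide=MSRVTF
pos 21: UUA -> L; peptide=MSRVTFL
pos 24: GAC -> D; peptide=MSRVTFLD
pos 27: UAG -> STOP

Answer: MSRVTFLD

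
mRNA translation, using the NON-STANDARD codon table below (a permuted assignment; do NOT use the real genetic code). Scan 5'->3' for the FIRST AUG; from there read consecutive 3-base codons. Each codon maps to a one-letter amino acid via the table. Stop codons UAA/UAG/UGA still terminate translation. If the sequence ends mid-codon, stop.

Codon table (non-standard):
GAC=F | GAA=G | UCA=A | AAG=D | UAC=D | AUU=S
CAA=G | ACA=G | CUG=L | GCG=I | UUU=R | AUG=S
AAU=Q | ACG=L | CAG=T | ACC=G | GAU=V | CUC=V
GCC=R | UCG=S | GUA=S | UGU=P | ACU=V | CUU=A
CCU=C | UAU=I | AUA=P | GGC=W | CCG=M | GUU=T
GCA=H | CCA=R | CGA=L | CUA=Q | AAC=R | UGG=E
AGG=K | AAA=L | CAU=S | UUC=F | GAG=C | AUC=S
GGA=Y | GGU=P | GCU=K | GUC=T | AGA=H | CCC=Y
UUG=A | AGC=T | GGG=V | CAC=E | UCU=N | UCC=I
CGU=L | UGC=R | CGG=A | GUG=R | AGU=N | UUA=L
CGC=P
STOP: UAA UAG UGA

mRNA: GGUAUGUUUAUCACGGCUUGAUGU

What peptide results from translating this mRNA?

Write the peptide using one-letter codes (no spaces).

Answer: SRSLK

Derivation:
start AUG at pos 3
pos 3: AUG -> S; peptide=S
pos 6: UUU -> R; peptide=SR
pos 9: AUC -> S; peptide=SRS
pos 12: ACG -> L; peptide=SRSL
pos 15: GCU -> K; peptide=SRSLK
pos 18: UGA -> STOP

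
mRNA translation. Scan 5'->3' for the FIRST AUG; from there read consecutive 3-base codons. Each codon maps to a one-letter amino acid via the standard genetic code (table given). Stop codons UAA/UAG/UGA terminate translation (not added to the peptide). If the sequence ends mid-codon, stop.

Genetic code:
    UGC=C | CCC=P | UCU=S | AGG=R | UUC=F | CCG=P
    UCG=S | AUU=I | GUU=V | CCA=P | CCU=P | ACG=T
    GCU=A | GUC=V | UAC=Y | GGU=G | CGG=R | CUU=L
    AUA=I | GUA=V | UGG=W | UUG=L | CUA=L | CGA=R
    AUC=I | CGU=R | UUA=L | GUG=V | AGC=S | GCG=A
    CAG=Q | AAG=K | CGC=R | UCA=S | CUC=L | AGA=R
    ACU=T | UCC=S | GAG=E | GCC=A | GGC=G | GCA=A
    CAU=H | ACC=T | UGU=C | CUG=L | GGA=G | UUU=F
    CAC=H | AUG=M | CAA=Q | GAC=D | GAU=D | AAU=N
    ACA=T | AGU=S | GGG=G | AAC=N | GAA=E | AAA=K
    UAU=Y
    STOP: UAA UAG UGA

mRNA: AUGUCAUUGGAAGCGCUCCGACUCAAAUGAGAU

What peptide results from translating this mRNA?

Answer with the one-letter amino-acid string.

start AUG at pos 0
pos 0: AUG -> M; peptide=M
pos 3: UCA -> S; peptide=MS
pos 6: UUG -> L; peptide=MSL
pos 9: GAA -> E; peptide=MSLE
pos 12: GCG -> A; peptide=MSLEA
pos 15: CUC -> L; peptide=MSLEAL
pos 18: CGA -> R; peptide=MSLEALR
pos 21: CUC -> L; peptide=MSLEALRL
pos 24: AAA -> K; peptide=MSLEALRLK
pos 27: UGA -> STOP

Answer: MSLEALRLK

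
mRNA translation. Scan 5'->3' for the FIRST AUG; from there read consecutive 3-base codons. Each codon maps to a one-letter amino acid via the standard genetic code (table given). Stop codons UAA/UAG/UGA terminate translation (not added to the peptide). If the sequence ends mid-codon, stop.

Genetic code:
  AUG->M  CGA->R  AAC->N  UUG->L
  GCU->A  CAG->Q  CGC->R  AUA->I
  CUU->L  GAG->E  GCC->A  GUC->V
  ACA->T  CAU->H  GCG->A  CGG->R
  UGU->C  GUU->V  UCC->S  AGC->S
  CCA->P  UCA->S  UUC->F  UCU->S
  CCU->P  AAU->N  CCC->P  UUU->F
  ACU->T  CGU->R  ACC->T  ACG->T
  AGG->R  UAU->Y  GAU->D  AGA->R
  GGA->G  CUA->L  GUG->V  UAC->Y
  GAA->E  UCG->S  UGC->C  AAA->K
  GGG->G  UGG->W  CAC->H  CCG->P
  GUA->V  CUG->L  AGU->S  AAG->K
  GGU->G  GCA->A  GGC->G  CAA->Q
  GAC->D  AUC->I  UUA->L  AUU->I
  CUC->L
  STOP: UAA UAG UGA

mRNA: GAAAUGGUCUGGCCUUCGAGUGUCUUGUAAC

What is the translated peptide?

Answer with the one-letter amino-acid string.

Answer: MVWPSSVL

Derivation:
start AUG at pos 3
pos 3: AUG -> M; peptide=M
pos 6: GUC -> V; peptide=MV
pos 9: UGG -> W; peptide=MVW
pos 12: CCU -> P; peptide=MVWP
pos 15: UCG -> S; peptide=MVWPS
pos 18: AGU -> S; peptide=MVWPSS
pos 21: GUC -> V; peptide=MVWPSSV
pos 24: UUG -> L; peptide=MVWPSSVL
pos 27: UAA -> STOP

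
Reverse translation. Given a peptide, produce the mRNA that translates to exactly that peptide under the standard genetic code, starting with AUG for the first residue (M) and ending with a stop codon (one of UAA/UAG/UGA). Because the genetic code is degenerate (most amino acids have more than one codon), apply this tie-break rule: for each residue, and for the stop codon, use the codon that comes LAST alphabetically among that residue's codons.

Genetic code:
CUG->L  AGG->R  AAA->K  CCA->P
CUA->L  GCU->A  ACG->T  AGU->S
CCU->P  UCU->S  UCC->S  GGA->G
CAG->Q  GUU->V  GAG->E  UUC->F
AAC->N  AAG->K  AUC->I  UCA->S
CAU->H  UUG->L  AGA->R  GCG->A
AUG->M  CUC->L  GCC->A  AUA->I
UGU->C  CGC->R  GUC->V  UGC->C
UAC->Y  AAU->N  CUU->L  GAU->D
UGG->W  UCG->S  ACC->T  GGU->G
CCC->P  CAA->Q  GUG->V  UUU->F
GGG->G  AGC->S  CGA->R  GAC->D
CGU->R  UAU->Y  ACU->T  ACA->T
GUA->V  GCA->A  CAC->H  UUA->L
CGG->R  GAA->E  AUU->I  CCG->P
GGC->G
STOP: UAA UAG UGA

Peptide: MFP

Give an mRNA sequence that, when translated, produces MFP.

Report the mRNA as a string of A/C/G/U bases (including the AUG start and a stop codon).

residue 1: M -> AUG (start codon)
residue 2: F codons sorted = UUC,UUU -> pick last = UUU
residue 3: P codons sorted = CCA,CCC,CCG,CCU -> pick last = CCU
terminator: stop codons sorted = UAA,UAG,UGA -> pick last = UGA

Answer: mRNA: AUGUUUCCUUGA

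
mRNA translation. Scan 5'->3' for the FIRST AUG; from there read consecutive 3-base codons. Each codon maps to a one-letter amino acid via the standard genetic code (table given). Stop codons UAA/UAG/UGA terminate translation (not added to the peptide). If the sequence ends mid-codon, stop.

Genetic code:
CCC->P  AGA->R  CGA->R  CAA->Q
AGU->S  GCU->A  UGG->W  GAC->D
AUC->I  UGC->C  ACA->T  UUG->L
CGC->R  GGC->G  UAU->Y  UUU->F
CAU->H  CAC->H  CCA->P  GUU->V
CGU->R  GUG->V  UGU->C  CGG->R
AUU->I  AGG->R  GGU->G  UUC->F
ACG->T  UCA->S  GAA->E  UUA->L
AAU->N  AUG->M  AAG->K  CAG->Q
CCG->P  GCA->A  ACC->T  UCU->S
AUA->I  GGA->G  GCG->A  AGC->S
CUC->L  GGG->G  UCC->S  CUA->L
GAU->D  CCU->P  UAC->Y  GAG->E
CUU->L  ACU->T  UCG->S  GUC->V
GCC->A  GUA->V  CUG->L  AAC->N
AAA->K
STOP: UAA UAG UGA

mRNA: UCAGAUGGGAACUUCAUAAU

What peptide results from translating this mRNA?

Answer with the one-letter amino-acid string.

Answer: MGTS

Derivation:
start AUG at pos 4
pos 4: AUG -> M; peptide=M
pos 7: GGA -> G; peptide=MG
pos 10: ACU -> T; peptide=MGT
pos 13: UCA -> S; peptide=MGTS
pos 16: UAA -> STOP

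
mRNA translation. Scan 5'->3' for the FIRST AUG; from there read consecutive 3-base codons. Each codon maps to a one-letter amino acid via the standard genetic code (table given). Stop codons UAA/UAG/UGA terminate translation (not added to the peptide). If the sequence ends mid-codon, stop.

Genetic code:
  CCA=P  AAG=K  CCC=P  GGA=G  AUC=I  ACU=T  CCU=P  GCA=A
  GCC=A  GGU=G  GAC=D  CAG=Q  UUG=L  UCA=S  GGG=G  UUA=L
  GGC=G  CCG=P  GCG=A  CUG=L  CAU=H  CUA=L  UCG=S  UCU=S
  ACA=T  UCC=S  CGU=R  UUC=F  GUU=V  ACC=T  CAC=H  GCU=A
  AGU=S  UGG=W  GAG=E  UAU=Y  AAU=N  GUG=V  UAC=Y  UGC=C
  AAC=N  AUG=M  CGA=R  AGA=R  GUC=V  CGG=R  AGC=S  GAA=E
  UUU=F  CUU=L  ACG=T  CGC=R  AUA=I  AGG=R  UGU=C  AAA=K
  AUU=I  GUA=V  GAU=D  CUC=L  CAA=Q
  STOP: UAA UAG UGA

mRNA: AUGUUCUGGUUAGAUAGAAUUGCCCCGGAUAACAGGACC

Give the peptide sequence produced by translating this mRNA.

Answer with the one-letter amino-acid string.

start AUG at pos 0
pos 0: AUG -> M; peptide=M
pos 3: UUC -> F; peptide=MF
pos 6: UGG -> W; peptide=MFW
pos 9: UUA -> L; peptide=MFWL
pos 12: GAU -> D; peptide=MFWLD
pos 15: AGA -> R; peptide=MFWLDR
pos 18: AUU -> I; peptide=MFWLDRI
pos 21: GCC -> A; peptide=MFWLDRIA
pos 24: CCG -> P; peptide=MFWLDRIAP
pos 27: GAU -> D; peptide=MFWLDRIAPD
pos 30: AAC -> N; peptide=MFWLDRIAPDN
pos 33: AGG -> R; peptide=MFWLDRIAPDNR
pos 36: ACC -> T; peptide=MFWLDRIAPDNRT
pos 39: only 0 nt remain (<3), stop (end of mRNA)

Answer: MFWLDRIAPDNRT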